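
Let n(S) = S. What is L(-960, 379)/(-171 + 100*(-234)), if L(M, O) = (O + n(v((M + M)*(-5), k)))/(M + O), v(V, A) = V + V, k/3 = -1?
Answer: 2797/1956393 ≈ 0.0014297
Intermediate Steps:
k = -3 (k = 3*(-1) = -3)
v(V, A) = 2*V
L(M, O) = (O - 20*M)/(M + O) (L(M, O) = (O + 2*((M + M)*(-5)))/(M + O) = (O + 2*((2*M)*(-5)))/(M + O) = (O + 2*(-10*M))/(M + O) = (O - 20*M)/(M + O))
L(-960, 379)/(-171 + 100*(-234)) = ((379 - 20*(-960))/(-960 + 379))/(-171 + 100*(-234)) = ((379 + 19200)/(-581))/(-171 - 23400) = -1/581*19579/(-23571) = -2797/83*(-1/23571) = 2797/1956393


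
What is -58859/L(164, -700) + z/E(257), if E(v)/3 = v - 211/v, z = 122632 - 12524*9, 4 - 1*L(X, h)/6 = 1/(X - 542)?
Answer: -364274636891/149419341 ≈ -2437.9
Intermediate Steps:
L(X, h) = 24 - 6/(-542 + X) (L(X, h) = 24 - 6/(X - 542) = 24 - 6/(-542 + X))
z = 9916 (z = 122632 - 124*909 = 122632 - 112716 = 9916)
E(v) = -633/v + 3*v (E(v) = 3*(v - 211/v) = -633/v + 3*v)
-58859/L(164, -700) + z/E(257) = -58859*(-542 + 164)/(6*(-2169 + 4*164)) + 9916/(-633/257 + 3*257) = -58859*(-63/(-2169 + 656)) + 9916/(-633*1/257 + 771) = -58859/(6*(-1/378)*(-1513)) + 9916/(-633/257 + 771) = -58859/1513/63 + 9916/(197514/257) = -58859*63/1513 + 9916*(257/197514) = -3708117/1513 + 1274206/98757 = -364274636891/149419341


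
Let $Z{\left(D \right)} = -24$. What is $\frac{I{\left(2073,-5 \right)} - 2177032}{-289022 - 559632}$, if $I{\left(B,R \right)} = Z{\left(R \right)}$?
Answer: $\frac{1088528}{424327} \approx 2.5653$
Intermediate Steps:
$I{\left(B,R \right)} = -24$
$\frac{I{\left(2073,-5 \right)} - 2177032}{-289022 - 559632} = \frac{-24 - 2177032}{-289022 - 559632} = - \frac{2177056}{-848654} = \left(-2177056\right) \left(- \frac{1}{848654}\right) = \frac{1088528}{424327}$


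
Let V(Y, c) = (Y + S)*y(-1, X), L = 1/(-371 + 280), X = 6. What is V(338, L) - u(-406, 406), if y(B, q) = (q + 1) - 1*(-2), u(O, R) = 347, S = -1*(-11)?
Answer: 2794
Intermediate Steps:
S = 11
L = -1/91 (L = 1/(-91) = -1/91 ≈ -0.010989)
y(B, q) = 3 + q (y(B, q) = (1 + q) + 2 = 3 + q)
V(Y, c) = 99 + 9*Y (V(Y, c) = (Y + 11)*(3 + 6) = (11 + Y)*9 = 99 + 9*Y)
V(338, L) - u(-406, 406) = (99 + 9*338) - 1*347 = (99 + 3042) - 347 = 3141 - 347 = 2794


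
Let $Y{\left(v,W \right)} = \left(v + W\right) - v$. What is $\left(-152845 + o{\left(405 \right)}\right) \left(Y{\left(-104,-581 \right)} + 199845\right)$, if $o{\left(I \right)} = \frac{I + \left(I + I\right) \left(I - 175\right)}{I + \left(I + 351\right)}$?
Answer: $- \frac{1308251850880}{43} \approx -3.0424 \cdot 10^{10}$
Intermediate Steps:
$o{\left(I \right)} = \frac{I + 2 I \left(-175 + I\right)}{351 + 2 I}$ ($o{\left(I \right)} = \frac{I + 2 I \left(-175 + I\right)}{I + \left(351 + I\right)} = \frac{I + 2 I \left(-175 + I\right)}{351 + 2 I}$)
$Y{\left(v,W \right)} = W$ ($Y{\left(v,W \right)} = \left(W + v\right) - v = W$)
$\left(-152845 + o{\left(405 \right)}\right) \left(Y{\left(-104,-581 \right)} + 199845\right) = \left(-152845 + \frac{405 \left(-349 + 2 \cdot 405\right)}{351 + 2 \cdot 405}\right) \left(-581 + 199845\right) = \left(-152845 + \frac{405 \left(-349 + 810\right)}{351 + 810}\right) 199264 = \left(-152845 + 405 \cdot \frac{1}{1161} \cdot 461\right) 199264 = \left(-152845 + \frac{6915}{43}\right) 199264 = \left(- \frac{6565420}{43}\right) 199264 = - \frac{1308251850880}{43}$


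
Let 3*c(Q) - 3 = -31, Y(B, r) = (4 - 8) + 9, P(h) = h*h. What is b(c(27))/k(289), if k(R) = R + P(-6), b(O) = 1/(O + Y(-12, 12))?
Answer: -3/4225 ≈ -0.00071006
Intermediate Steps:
P(h) = h**2
Y(B, r) = 5 (Y(B, r) = -4 + 9 = 5)
c(Q) = -28/3 (c(Q) = 1 + (1/3)*(-31) = 1 - 31/3 = -28/3)
b(O) = 1/(5 + O) (b(O) = 1/(O + 5) = 1/(5 + O))
k(R) = 36 + R (k(R) = R + (-6)**2 = R + 36 = 36 + R)
b(c(27))/k(289) = 1/((5 - 28/3)*(36 + 289)) = 1/(-13/3*325) = -3/13*1/325 = -3/4225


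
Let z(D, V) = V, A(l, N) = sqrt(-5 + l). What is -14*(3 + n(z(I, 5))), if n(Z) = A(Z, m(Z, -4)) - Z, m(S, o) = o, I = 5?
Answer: 28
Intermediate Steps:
n(Z) = sqrt(-5 + Z) - Z
-14*(3 + n(z(I, 5))) = -14*(3 + (sqrt(-5 + 5) - 1*5)) = -14*(3 + (sqrt(0) - 5)) = -14*(3 + (0 - 5)) = -14*(3 - 5) = -14*(-2) = 28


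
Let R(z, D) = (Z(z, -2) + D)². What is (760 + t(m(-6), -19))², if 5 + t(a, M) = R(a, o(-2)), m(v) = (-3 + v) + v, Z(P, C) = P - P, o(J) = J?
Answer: 576081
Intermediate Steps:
Z(P, C) = 0
R(z, D) = D² (R(z, D) = (0 + D)² = D²)
m(v) = -3 + 2*v
t(a, M) = -1 (t(a, M) = -5 + (-2)² = -5 + 4 = -1)
(760 + t(m(-6), -19))² = (760 - 1)² = 759² = 576081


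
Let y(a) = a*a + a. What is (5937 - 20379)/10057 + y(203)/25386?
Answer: 8309312/42551167 ≈ 0.19528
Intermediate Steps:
y(a) = a + a² (y(a) = a² + a = a + a²)
(5937 - 20379)/10057 + y(203)/25386 = (5937 - 20379)/10057 + (203*(1 + 203))/25386 = -14442*1/10057 + (203*204)*(1/25386) = -14442/10057 + 41412*(1/25386) = -14442/10057 + 6902/4231 = 8309312/42551167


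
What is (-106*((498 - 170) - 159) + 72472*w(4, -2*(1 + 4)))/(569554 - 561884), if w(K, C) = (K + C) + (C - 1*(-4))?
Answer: -443789/3835 ≈ -115.72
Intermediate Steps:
w(K, C) = 4 + K + 2*C (w(K, C) = (C + K) + (C + 4) = (C + K) + (4 + C) = 4 + K + 2*C)
(-106*((498 - 170) - 159) + 72472*w(4, -2*(1 + 4)))/(569554 - 561884) = (-106*((498 - 170) - 159) + 72472*(4 + 4 + 2*(-2*(1 + 4))))/(569554 - 561884) = (-106*(328 - 159) + 72472*(4 + 4 + 2*(-2*5)))/7670 = (-106*169 + 72472*(4 + 4 + 2*(-10)))*(1/7670) = (-17914 + 72472*(4 + 4 - 20))*(1/7670) = (-17914 + 72472*(-12))*(1/7670) = (-17914 - 869664)*(1/7670) = -887578*1/7670 = -443789/3835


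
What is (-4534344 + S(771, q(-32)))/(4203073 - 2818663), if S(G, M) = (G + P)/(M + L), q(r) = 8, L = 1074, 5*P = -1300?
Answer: -4906159697/1497931620 ≈ -3.2753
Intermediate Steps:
P = -260 (P = (⅕)*(-1300) = -260)
S(G, M) = (-260 + G)/(1074 + M) (S(G, M) = (G - 260)/(M + 1074) = (-260 + G)/(1074 + M))
(-4534344 + S(771, q(-32)))/(4203073 - 2818663) = (-4534344 + (-260 + 771)/(1074 + 8))/(4203073 - 2818663) = (-4534344 + 511/1082)/1384410 = (-4534344 + (1/1082)*511)*(1/1384410) = (-4534344 + 511/1082)*(1/1384410) = -4906159697/1082*1/1384410 = -4906159697/1497931620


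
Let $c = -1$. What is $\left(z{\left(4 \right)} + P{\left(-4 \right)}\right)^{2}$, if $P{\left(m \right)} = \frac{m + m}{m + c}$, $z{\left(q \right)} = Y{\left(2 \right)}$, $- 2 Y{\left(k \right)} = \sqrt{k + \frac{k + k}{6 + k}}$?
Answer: $\frac{637}{200} - \frac{4 \sqrt{10}}{5} \approx 0.65518$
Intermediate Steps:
$Y{\left(k \right)} = - \frac{\sqrt{k + \frac{2 k}{6 + k}}}{2}$ ($Y{\left(k \right)} = - \frac{\sqrt{k + \frac{k + k}{6 + k}}}{2} = - \frac{\sqrt{k + \frac{2 k}{6 + k}}}{2}$)
$z{\left(q \right)} = - \frac{\sqrt{10}}{4}$ ($z{\left(q \right)} = - \frac{\sqrt{\frac{2 \left(8 + 2\right)}{6 + 2}}}{2} = - \frac{\sqrt{2 \cdot \frac{1}{8} \cdot 10}}{2} = - \frac{\sqrt{\frac{5}{2}}}{2} = - \frac{\frac{1}{2} \sqrt{10}}{2} = - \frac{\sqrt{10}}{4}$)
$P{\left(m \right)} = \frac{2 m}{-1 + m}$ ($P{\left(m \right)} = \frac{m + m}{m - 1} = \frac{2 m}{-1 + m}$)
$\left(z{\left(4 \right)} + P{\left(-4 \right)}\right)^{2} = \left(- \frac{\sqrt{10}}{4} + 2 \left(-4\right) \frac{1}{-1 - 4}\right)^{2} = \left(- \frac{\sqrt{10}}{4} + 2 \left(-4\right) \frac{1}{-5}\right)^{2} = \left(- \frac{\sqrt{10}}{4} + 2 \left(-4\right) \left(- \frac{1}{5}\right)\right)^{2} = \left(- \frac{\sqrt{10}}{4} + \frac{8}{5}\right)^{2} = \left(\frac{8}{5} - \frac{\sqrt{10}}{4}\right)^{2}$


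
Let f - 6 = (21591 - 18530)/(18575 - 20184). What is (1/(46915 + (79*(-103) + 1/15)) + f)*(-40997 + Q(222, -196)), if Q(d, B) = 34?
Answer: -157092328259594/935908639 ≈ -1.6785e+5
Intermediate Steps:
f = 6593/1609 (f = 6 + (21591 - 18530)/(18575 - 20184) = 6 + 3061/(-1609) = 6 + 3061*(-1/1609) = 6 - 3061/1609 = 6593/1609 ≈ 4.0976)
(1/(46915 + (79*(-103) + 1/15)) + f)*(-40997 + Q(222, -196)) = (1/(46915 + (79*(-103) + 1/15)) + 6593/1609)*(-40997 + 34) = (1/(46915 + (-8137 + 1/15)) + 6593/1609)*(-40963) = (1/(46915 - 122054/15) + 6593/1609)*(-40963) = (1/(581671/15) + 6593/1609)*(-40963) = (15/581671 + 6593/1609)*(-40963) = (3834981038/935908639)*(-40963) = -157092328259594/935908639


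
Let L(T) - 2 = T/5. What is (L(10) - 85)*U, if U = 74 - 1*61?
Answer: -1053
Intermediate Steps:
L(T) = 2 + T/5
U = 13 (U = 74 - 61 = 13)
(L(10) - 85)*U = ((2 + (⅕)*10) - 85)*13 = ((2 + 2) - 85)*13 = (4 - 85)*13 = -81*13 = -1053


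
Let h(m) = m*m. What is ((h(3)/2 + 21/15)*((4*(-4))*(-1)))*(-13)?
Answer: -6136/5 ≈ -1227.2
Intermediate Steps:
h(m) = m²
((h(3)/2 + 21/15)*((4*(-4))*(-1)))*(-13) = ((3²/2 + 21/15)*((4*(-4))*(-1)))*(-13) = ((9*(½) + 21*(1/15))*(-16*(-1)))*(-13) = ((9/2 + 7/5)*16)*(-13) = ((59/10)*16)*(-13) = (472/5)*(-13) = -6136/5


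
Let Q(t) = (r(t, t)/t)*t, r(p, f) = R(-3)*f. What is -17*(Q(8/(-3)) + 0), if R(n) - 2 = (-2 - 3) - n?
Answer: 0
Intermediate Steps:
R(n) = -3 - n (R(n) = 2 + ((-2 - 3) - n) = 2 + (-5 - n) = -3 - n)
r(p, f) = 0 (r(p, f) = (-3 - 1*(-3))*f = (-3 + 3)*f = 0*f = 0)
Q(t) = 0 (Q(t) = (0/t)*t = 0*t = 0)
-17*(Q(8/(-3)) + 0) = -17*(0 + 0) = -17*0 = 0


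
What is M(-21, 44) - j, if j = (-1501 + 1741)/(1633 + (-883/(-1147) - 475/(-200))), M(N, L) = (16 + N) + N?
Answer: -78509426/3002653 ≈ -26.147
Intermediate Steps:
M(N, L) = 16 + 2*N
j = 440448/3002653 (j = 240/(1633 + (-883*(-1/1147) - 475*(-1/200))) = 240/(1633 + (883/1147 + 19/8)) = 240/(1633 + 28857/9176) = 240/(15013265/9176) = 240*(9176/15013265) = 440448/3002653 ≈ 0.14669)
M(-21, 44) - j = (16 + 2*(-21)) - 1*440448/3002653 = (16 - 42) - 440448/3002653 = -26 - 440448/3002653 = -78509426/3002653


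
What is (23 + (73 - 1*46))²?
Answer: 2500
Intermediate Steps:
(23 + (73 - 1*46))² = (23 + (73 - 46))² = (23 + 27)² = 50² = 2500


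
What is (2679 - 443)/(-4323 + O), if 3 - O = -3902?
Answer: -1118/209 ≈ -5.3493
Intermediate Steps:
O = 3905 (O = 3 - 1*(-3902) = 3 + 3902 = 3905)
(2679 - 443)/(-4323 + O) = (2679 - 443)/(-4323 + 3905) = 2236/(-418) = 2236*(-1/418) = -1118/209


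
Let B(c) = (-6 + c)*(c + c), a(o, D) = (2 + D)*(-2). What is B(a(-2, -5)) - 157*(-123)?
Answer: 19311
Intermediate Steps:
a(o, D) = -4 - 2*D
B(c) = 2*c*(-6 + c) (B(c) = (-6 + c)*(2*c) = 2*c*(-6 + c))
B(a(-2, -5)) - 157*(-123) = 2*(-4 - 2*(-5))*(-6 + (-4 - 2*(-5))) - 157*(-123) = 2*(-4 + 10)*(-6 + (-4 + 10)) + 19311 = 2*6*(-6 + 6) + 19311 = 2*6*0 + 19311 = 0 + 19311 = 19311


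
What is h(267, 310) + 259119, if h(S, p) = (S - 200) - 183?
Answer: 259003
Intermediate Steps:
h(S, p) = -383 + S (h(S, p) = (-200 + S) - 183 = -383 + S)
h(267, 310) + 259119 = (-383 + 267) + 259119 = -116 + 259119 = 259003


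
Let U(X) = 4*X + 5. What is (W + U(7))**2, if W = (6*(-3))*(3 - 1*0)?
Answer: 441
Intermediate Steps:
U(X) = 5 + 4*X
W = -54 (W = -18*(3 + 0) = -18*3 = -54)
(W + U(7))**2 = (-54 + (5 + 4*7))**2 = (-54 + (5 + 28))**2 = (-54 + 33)**2 = (-21)**2 = 441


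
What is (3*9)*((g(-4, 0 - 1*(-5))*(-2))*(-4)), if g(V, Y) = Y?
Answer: 1080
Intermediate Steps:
(3*9)*((g(-4, 0 - 1*(-5))*(-2))*(-4)) = (3*9)*(((0 - 1*(-5))*(-2))*(-4)) = 27*(((0 + 5)*(-2))*(-4)) = 27*((5*(-2))*(-4)) = 27*(-10*(-4)) = 27*40 = 1080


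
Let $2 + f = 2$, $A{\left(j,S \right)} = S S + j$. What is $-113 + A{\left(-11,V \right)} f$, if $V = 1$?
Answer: $-113$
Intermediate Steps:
$A{\left(j,S \right)} = j + S^{2}$ ($A{\left(j,S \right)} = S^{2} + j = j + S^{2}$)
$f = 0$ ($f = -2 + 2 = 0$)
$-113 + A{\left(-11,V \right)} f = -113 + \left(-11 + 1^{2}\right) 0 = -113 + \left(-11 + 1\right) 0 = -113 - 0 = -113 + 0 = -113$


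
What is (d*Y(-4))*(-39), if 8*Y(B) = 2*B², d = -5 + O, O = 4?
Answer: 156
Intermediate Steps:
d = -1 (d = -5 + 4 = -1)
Y(B) = B²/4 (Y(B) = (2*B²)/8 = B²/4)
(d*Y(-4))*(-39) = -(-4)²/4*(-39) = -16/4*(-39) = -1*4*(-39) = -4*(-39) = 156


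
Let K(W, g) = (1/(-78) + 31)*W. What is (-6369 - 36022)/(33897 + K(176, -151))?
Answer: -1653249/1534679 ≈ -1.0773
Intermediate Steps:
K(W, g) = 2417*W/78 (K(W, g) = (-1/78 + 31)*W = 2417*W/78)
(-6369 - 36022)/(33897 + K(176, -151)) = (-6369 - 36022)/(33897 + (2417/78)*176) = -42391/(33897 + 212696/39) = -42391/1534679/39 = -42391*39/1534679 = -1653249/1534679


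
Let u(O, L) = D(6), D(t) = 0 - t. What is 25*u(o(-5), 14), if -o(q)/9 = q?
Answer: -150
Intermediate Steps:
o(q) = -9*q
D(t) = -t
u(O, L) = -6 (u(O, L) = -1*6 = -6)
25*u(o(-5), 14) = 25*(-6) = -150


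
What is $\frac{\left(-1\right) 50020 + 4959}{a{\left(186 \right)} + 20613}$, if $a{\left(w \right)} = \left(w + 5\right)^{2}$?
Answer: $- \frac{45061}{57094} \approx -0.78924$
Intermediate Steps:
$a{\left(w \right)} = \left(5 + w\right)^{2}$
$\frac{\left(-1\right) 50020 + 4959}{a{\left(186 \right)} + 20613} = \frac{\left(-1\right) 50020 + 4959}{\left(5 + 186\right)^{2} + 20613} = \frac{-50020 + 4959}{191^{2} + 20613} = - \frac{45061}{36481 + 20613} = - \frac{45061}{57094}$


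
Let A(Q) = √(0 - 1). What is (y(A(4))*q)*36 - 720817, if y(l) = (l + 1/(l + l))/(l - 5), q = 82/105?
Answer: -327971489/455 - 246*I/91 ≈ -7.2082e+5 - 2.7033*I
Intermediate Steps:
q = 82/105 (q = 82*(1/105) = 82/105 ≈ 0.78095)
A(Q) = I (A(Q) = √(-1) = I)
y(l) = (l + 1/(2*l))/(-5 + l)
(y(A(4))*q)*36 - 720817 = (((½ + I²)/(I*(-5 + I)))*(82/105))*36 - 720817 = (((-I)*((-5 - I)/26)*(½ - 1))*(82/105))*36 - 720817 = ((-I*((-5 - I)/26)*(-½))*(82/105))*36 - 720817 = ((I*(-5 - I)/52)*(82/105))*36 - 720817 = (41*I*(-5 - I)/2730)*36 - 720817 = 246*I*(-5 - I)/455 - 720817 = -720817 + 246*I*(-5 - I)/455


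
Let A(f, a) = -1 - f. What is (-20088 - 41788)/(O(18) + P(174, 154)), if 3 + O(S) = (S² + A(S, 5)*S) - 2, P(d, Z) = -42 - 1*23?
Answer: 15469/22 ≈ 703.14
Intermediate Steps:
P(d, Z) = -65 (P(d, Z) = -42 - 23 = -65)
O(S) = -5 + S² + S*(-1 - S) (O(S) = -3 + ((S² + (-1 - S)*S) - 2) = -3 + ((S² + S*(-1 - S)) - 2) = -3 + (-2 + S² + S*(-1 - S)) = -5 + S² + S*(-1 - S))
(-20088 - 41788)/(O(18) + P(174, 154)) = (-20088 - 41788)/((-5 - 1*18) - 65) = -61876/((-5 - 18) - 65) = -61876/(-23 - 65) = -61876/(-88) = -61876*(-1/88) = 15469/22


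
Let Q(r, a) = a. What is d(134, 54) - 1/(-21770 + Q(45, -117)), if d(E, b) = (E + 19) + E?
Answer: 6281570/21887 ≈ 287.00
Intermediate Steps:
d(E, b) = 19 + 2*E (d(E, b) = (19 + E) + E = 19 + 2*E)
d(134, 54) - 1/(-21770 + Q(45, -117)) = (19 + 2*134) - 1/(-21770 - 117) = (19 + 268) - 1/(-21887) = 287 - 1*(-1/21887) = 287 + 1/21887 = 6281570/21887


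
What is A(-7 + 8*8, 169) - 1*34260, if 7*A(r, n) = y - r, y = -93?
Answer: -239970/7 ≈ -34281.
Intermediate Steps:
A(r, n) = -93/7 - r/7 (A(r, n) = (-93 - r)/7 = -93/7 - r/7)
A(-7 + 8*8, 169) - 1*34260 = (-93/7 - (-7 + 8*8)/7) - 1*34260 = (-93/7 - (-7 + 64)/7) - 34260 = (-93/7 - ⅐*57) - 34260 = (-93/7 - 57/7) - 34260 = -150/7 - 34260 = -239970/7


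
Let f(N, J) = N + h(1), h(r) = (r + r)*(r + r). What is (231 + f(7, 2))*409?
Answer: 98978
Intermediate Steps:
h(r) = 4*r**2 (h(r) = (2*r)*(2*r) = 4*r**2)
f(N, J) = 4 + N (f(N, J) = N + 4*1**2 = N + 4*1 = N + 4 = 4 + N)
(231 + f(7, 2))*409 = (231 + (4 + 7))*409 = (231 + 11)*409 = 242*409 = 98978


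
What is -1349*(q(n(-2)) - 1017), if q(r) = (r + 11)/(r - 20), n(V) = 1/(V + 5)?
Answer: 80989913/59 ≈ 1.3727e+6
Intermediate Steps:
n(V) = 1/(5 + V)
q(r) = (11 + r)/(-20 + r)
-1349*(q(n(-2)) - 1017) = -1349*((11 + 1/(5 - 2))/(-20 + 1/(5 - 2)) - 1017) = -1349*((11 + 1/3)/(-20 + 1/3) - 1017) = -1349*((11 + ⅓)/(-20 + ⅓) - 1017) = -1349*((34/3)/(-59/3) - 1017) = -1349*(-3/59*34/3 - 1017) = -1349*(-34/59 - 1017) = -1349*(-60037/59) = 80989913/59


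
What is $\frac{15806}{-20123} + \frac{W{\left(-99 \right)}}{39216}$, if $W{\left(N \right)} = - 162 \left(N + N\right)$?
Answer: $\frac{2134771}{65761964} \approx 0.032462$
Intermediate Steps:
$W{\left(N \right)} = - 324 N$ ($W{\left(N \right)} = - 162 \cdot 2 N = - 324 N$)
$\frac{15806}{-20123} + \frac{W{\left(-99 \right)}}{39216} = \frac{15806}{-20123} + \frac{\left(-324\right) \left(-99\right)}{39216} = 15806 \left(- \frac{1}{20123}\right) + 32076 \cdot \frac{1}{39216} = - \frac{15806}{20123} + \frac{2673}{3268} = \frac{2134771}{65761964}$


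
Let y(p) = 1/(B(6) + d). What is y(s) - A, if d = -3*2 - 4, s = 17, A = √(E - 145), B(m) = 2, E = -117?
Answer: -⅛ - I*√262 ≈ -0.125 - 16.186*I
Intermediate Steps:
A = I*√262 (A = √(-117 - 145) = √(-262) = I*√262 ≈ 16.186*I)
d = -10 (d = -6 - 4 = -10)
y(p) = -⅛ (y(p) = 1/(2 - 10) = 1/(-8) = -⅛)
y(s) - A = -⅛ - I*√262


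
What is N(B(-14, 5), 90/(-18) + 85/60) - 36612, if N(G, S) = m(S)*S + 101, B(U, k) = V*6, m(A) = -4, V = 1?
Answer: -109490/3 ≈ -36497.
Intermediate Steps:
B(U, k) = 6 (B(U, k) = 1*6 = 6)
N(G, S) = 101 - 4*S (N(G, S) = -4*S + 101 = 101 - 4*S)
N(B(-14, 5), 90/(-18) + 85/60) - 36612 = (101 - 4*(90/(-18) + 85/60)) - 36612 = (101 - 4*(90*(-1/18) + 85*(1/60))) - 36612 = (101 - 4*(-5 + 17/12)) - 36612 = (101 - 4*(-43/12)) - 36612 = (101 + 43/3) - 36612 = 346/3 - 36612 = -109490/3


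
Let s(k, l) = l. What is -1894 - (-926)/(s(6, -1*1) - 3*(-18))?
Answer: -99456/53 ≈ -1876.5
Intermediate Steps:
-1894 - (-926)/(s(6, -1*1) - 3*(-18)) = -1894 - (-926)/(-1*1 - 3*(-18)) = -1894 - (-926)/(-1 + 54) = -1894 - (-926)/53 = -1894 - 1*(-926/53) = -1894 + 926/53 = -99456/53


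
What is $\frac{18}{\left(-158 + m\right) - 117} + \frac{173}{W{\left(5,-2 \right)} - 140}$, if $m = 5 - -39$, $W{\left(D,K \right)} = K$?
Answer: $- \frac{14173}{10934} \approx -1.2962$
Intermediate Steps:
$m = 44$ ($m = 5 + 39 = 44$)
$\frac{18}{\left(-158 + m\right) - 117} + \frac{173}{W{\left(5,-2 \right)} - 140} = \frac{18}{\left(-158 + 44\right) - 117} + \frac{173}{-2 - 140} = \frac{18}{-114 - 117} + \frac{173}{-2 - 140} = \frac{18}{-231} + \frac{173}{-142} = 18 \left(- \frac{1}{231}\right) + 173 \left(- \frac{1}{142}\right) = - \frac{6}{77} - \frac{173}{142} = - \frac{14173}{10934}$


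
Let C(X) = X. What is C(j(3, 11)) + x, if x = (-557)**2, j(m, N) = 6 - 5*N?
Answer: 310200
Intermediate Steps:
x = 310249
C(j(3, 11)) + x = (6 - 5*11) + 310249 = (6 - 55) + 310249 = -49 + 310249 = 310200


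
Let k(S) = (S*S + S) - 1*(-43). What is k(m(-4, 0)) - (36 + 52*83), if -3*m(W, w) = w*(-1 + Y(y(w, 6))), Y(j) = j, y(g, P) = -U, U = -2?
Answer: -4309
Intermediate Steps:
y(g, P) = 2 (y(g, P) = -1*(-2) = 2)
m(W, w) = -w/3 (m(W, w) = -w*(-1 + 2)/3 = -w/3)
k(S) = 43 + S + S² (k(S) = (S² + S) + 43 = (S + S²) + 43 = 43 + S + S²)
k(m(-4, 0)) - (36 + 52*83) = (43 - ⅓*0 + (-⅓*0)²) - (36 + 52*83) = (43 + 0 + 0²) - (36 + 4316) = (43 + 0 + 0) - 1*4352 = 43 - 4352 = -4309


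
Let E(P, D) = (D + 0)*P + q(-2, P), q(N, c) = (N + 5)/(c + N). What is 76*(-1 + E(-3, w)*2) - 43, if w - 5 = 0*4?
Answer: -12451/5 ≈ -2490.2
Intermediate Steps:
q(N, c) = (5 + N)/(N + c)
w = 5 (w = 5 + 0*4 = 5 + 0 = 5)
E(P, D) = 3/(-2 + P) + D*P (E(P, D) = (D + 0)*P + (5 - 2)/(-2 + P) = D*P + 3/(-2 + P) = 3/(-2 + P) + D*P)
76*(-1 + E(-3, w)*2) - 43 = 76*(-1 + ((3 + 5*(-3)*(-2 - 3))/(-2 - 3))*2) - 43 = 76*(-1 + ((3 + 5*(-3)*(-5))/(-5))*2) - 43 = 76*(-1 - (3 + 75)/5*2) - 43 = 76*(-1 - ⅕*78*2) - 43 = 76*(-1 - 78/5*2) - 43 = 76*(-1 - 156/5) - 43 = 76*(-161/5) - 43 = -12236/5 - 43 = -12451/5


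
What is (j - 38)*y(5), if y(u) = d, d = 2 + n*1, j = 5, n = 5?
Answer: -231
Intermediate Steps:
d = 7 (d = 2 + 5*1 = 2 + 5 = 7)
y(u) = 7
(j - 38)*y(5) = (5 - 38)*7 = -33*7 = -231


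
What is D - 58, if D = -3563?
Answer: -3621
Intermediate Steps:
D - 58 = -3563 - 58 = -3621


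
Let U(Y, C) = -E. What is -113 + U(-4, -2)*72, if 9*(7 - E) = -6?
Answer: -665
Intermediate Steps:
E = 23/3 (E = 7 - ⅑*(-6) = 7 + ⅔ = 23/3 ≈ 7.6667)
U(Y, C) = -23/3 (U(Y, C) = -1*23/3 = -23/3)
-113 + U(-4, -2)*72 = -113 - 23/3*72 = -113 - 552 = -665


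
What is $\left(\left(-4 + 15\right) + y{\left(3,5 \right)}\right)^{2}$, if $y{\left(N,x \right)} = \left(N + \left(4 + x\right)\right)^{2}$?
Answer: $24025$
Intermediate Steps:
$y{\left(N,x \right)} = \left(4 + N + x\right)^{2}$
$\left(\left(-4 + 15\right) + y{\left(3,5 \right)}\right)^{2} = \left(\left(-4 + 15\right) + \left(4 + 3 + 5\right)^{2}\right)^{2} = \left(11 + 12^{2}\right)^{2} = \left(11 + 144\right)^{2} = 155^{2} = 24025$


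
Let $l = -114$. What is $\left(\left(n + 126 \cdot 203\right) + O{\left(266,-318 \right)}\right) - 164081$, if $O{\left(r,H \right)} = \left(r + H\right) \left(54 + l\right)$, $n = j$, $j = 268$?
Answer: $-135115$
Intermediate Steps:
$n = 268$
$O{\left(r,H \right)} = - 60 H - 60 r$ ($O{\left(r,H \right)} = \left(r + H\right) \left(54 - 114\right) = \left(H + r\right) \left(-60\right) = - 60 H - 60 r$)
$\left(\left(n + 126 \cdot 203\right) + O{\left(266,-318 \right)}\right) - 164081 = \left(\left(268 + 126 \cdot 203\right) - -3120\right) - 164081 = \left(\left(268 + 25578\right) + \left(19080 - 15960\right)\right) - 164081 = \left(25846 + 3120\right) - 164081 = 28966 - 164081 = -135115$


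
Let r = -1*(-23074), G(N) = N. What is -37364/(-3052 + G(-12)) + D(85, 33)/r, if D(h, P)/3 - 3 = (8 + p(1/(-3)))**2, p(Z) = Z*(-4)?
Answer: 161805982/13256013 ≈ 12.206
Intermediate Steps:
p(Z) = -4*Z
r = 23074
D(h, P) = 811/3 (D(h, P) = 9 + 3*(8 - 4/(-3))**2 = 9 + 3*(8 - 4*(-1/3))**2 = 9 + 3*(8 + 4/3)**2 = 9 + 3*(28/3)**2 = 9 + 3*(784/9) = 9 + 784/3 = 811/3)
-37364/(-3052 + G(-12)) + D(85, 33)/r = -37364/(-3052 - 12) + (811/3)/23074 = -37364/(-3064) + (811/3)*(1/23074) = -37364*(-1/3064) + 811/69222 = 9341/766 + 811/69222 = 161805982/13256013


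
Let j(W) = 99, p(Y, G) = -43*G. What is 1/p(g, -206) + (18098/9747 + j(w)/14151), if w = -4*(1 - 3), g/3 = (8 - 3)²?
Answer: 759087261385/407260713942 ≈ 1.8639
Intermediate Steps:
g = 75 (g = 3*(8 - 3)² = 3*5² = 3*25 = 75)
w = 8 (w = -4*(-2) = 8)
1/p(g, -206) + (18098/9747 + j(w)/14151) = 1/(-43*(-206)) + (18098/9747 + 99/14151) = 1/8858 + (18098*(1/9747) + 99*(1/14151)) = 1/8858 + (18098/9747 + 33/4717) = 1/8858 + 85689917/45976599 = 759087261385/407260713942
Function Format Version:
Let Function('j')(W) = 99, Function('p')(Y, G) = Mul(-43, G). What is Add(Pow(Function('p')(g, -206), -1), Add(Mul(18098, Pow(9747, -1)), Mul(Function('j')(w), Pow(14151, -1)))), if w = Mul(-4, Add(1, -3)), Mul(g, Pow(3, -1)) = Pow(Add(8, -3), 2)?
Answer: Rational(759087261385, 407260713942) ≈ 1.8639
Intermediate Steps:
g = 75 (g = Mul(3, Pow(Add(8, -3), 2)) = Mul(3, Pow(5, 2)) = Mul(3, 25) = 75)
w = 8 (w = Mul(-4, -2) = 8)
Add(Pow(Function('p')(g, -206), -1), Add(Mul(18098, Pow(9747, -1)), Mul(Function('j')(w), Pow(14151, -1)))) = Add(Pow(Mul(-43, -206), -1), Add(Mul(18098, Pow(9747, -1)), Mul(99, Pow(14151, -1)))) = Add(Pow(8858, -1), Add(Mul(18098, Rational(1, 9747)), Mul(99, Rational(1, 14151)))) = Add(Rational(1, 8858), Add(Rational(18098, 9747), Rational(33, 4717))) = Add(Rational(1, 8858), Rational(85689917, 45976599)) = Rational(759087261385, 407260713942)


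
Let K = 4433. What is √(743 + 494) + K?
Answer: 4433 + √1237 ≈ 4468.2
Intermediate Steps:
√(743 + 494) + K = √(743 + 494) + 4433 = √1237 + 4433 = 4433 + √1237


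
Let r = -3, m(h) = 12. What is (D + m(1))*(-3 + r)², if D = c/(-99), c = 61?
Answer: 4508/11 ≈ 409.82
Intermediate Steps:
D = -61/99 (D = 61/(-99) = 61*(-1/99) = -61/99 ≈ -0.61616)
(D + m(1))*(-3 + r)² = (-61/99 + 12)*(-3 - 3)² = (1127/99)*(-6)² = (1127/99)*36 = 4508/11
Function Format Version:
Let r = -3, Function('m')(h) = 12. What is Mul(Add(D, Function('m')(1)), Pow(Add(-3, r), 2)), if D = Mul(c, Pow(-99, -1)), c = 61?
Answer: Rational(4508, 11) ≈ 409.82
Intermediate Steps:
D = Rational(-61, 99) (D = Mul(61, Pow(-99, -1)) = Mul(61, Rational(-1, 99)) = Rational(-61, 99) ≈ -0.61616)
Mul(Add(D, Function('m')(1)), Pow(Add(-3, r), 2)) = Mul(Add(Rational(-61, 99), 12), Pow(Add(-3, -3), 2)) = Mul(Rational(1127, 99), Pow(-6, 2)) = Mul(Rational(1127, 99), 36) = Rational(4508, 11)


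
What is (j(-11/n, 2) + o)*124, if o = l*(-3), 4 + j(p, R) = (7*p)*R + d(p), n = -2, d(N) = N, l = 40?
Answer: -5146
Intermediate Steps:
j(p, R) = -4 + p + 7*R*p (j(p, R) = -4 + ((7*p)*R + p) = -4 + (7*R*p + p) = -4 + (p + 7*R*p) = -4 + p + 7*R*p)
o = -120 (o = 40*(-3) = -120)
(j(-11/n, 2) + o)*124 = ((-4 - 11/(-2) + 7*2*(-11/(-2))) - 120)*124 = ((-4 - 11*(-½) + 7*2*(-11*(-½))) - 120)*124 = ((-4 + 11/2 + 7*2*(11/2)) - 120)*124 = ((-4 + 11/2 + 77) - 120)*124 = (157/2 - 120)*124 = -83/2*124 = -5146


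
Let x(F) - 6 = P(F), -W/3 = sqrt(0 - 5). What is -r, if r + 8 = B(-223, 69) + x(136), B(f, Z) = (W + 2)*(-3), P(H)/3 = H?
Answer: -400 - 9*I*sqrt(5) ≈ -400.0 - 20.125*I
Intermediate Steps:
W = -3*I*sqrt(5) (W = -3*sqrt(0 - 5) = -3*I*sqrt(5) ≈ -6.7082*I)
P(H) = 3*H
x(F) = 6 + 3*F
B(f, Z) = -6 + 9*I*sqrt(5) (B(f, Z) = (-3*I*sqrt(5) + 2)*(-3) = (2 - 3*I*sqrt(5))*(-3) = -6 + 9*I*sqrt(5))
r = 400 + 9*I*sqrt(5) (r = -8 + ((-6 + 9*I*sqrt(5)) + (6 + 3*136)) = -8 + ((-6 + 9*I*sqrt(5)) + (6 + 408)) = -8 + ((-6 + 9*I*sqrt(5)) + 414) = -8 + (408 + 9*I*sqrt(5)) = 400 + 9*I*sqrt(5) ≈ 400.0 + 20.125*I)
-r = -(400 + 9*I*sqrt(5)) = -400 - 9*I*sqrt(5)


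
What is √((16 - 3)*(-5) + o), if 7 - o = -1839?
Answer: √1781 ≈ 42.202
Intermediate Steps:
o = 1846 (o = 7 - 1*(-1839) = 7 + 1839 = 1846)
√((16 - 3)*(-5) + o) = √((16 - 3)*(-5) + 1846) = √(13*(-5) + 1846) = √(-65 + 1846) = √1781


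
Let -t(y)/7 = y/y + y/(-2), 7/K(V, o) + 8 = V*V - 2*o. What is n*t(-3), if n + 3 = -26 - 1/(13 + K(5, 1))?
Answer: 205555/404 ≈ 508.80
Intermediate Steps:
K(V, o) = 7/(-8 + V**2 - 2*o) (K(V, o) = 7/(-8 + (V*V - 2*o)) = 7/(-8 + (V**2 - 2*o)) = 7/(-8 + V**2 - 2*o))
t(y) = -7 + 7*y/2 (t(y) = -7*(y/y + y/(-2)) = -7*(1 + y*(-1/2)) = -7*(1 - y/2) = -7 + 7*y/2)
n = -5873/202 (n = -3 + (-26 - 1/(13 - 7/(8 - 1*5**2 + 2*1))) = -3 + (-26 - 1/(13 - 7/(8 - 1*25 + 2))) = -3 + (-26 - 1/(13 - 7/(8 - 25 + 2))) = -3 + (-26 - 1/(13 - 7/(-15))) = -3 + (-26 - 1/(13 - 7*(-1/15))) = -3 + (-26 - 1/(13 + 7/15)) = -3 + (-26 - 1/202/15) = -3 + (-26 - 1*15/202) = -3 + (-26 - 15/202) = -3 - 5267/202 = -5873/202 ≈ -29.074)
n*t(-3) = -5873*(-7 + (7/2)*(-3))/202 = -5873*(-7 - 21/2)/202 = -5873/202*(-35/2) = 205555/404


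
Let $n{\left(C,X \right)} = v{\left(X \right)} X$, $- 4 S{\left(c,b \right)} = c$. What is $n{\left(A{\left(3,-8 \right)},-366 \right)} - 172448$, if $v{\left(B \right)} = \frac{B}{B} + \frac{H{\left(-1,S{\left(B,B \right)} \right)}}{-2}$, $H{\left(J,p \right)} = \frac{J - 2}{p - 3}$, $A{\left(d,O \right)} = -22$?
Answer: $- \frac{10196392}{59} \approx -1.7282 \cdot 10^{5}$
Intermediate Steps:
$S{\left(c,b \right)} = - \frac{c}{4}$
$H{\left(J,p \right)} = \frac{-2 + J}{-3 + p}$
$v{\left(B \right)} = 1 + \frac{3}{2 \left(-3 - \frac{B}{4}\right)}$ ($v{\left(B \right)} = \frac{B}{B} + \frac{\frac{1}{-3 - \frac{B}{4}} \left(-2 - 1\right)}{-2} = 1 + \frac{1}{-3 - \frac{B}{4}} \left(-3\right) \left(- \frac{1}{2}\right) = 1 + - \frac{3}{-3 - \frac{B}{4}} \left(- \frac{1}{2}\right) = 1 + \frac{3}{2 \left(-3 - \frac{B}{4}\right)}$)
$n{\left(C,X \right)} = \frac{X \left(6 + X\right)}{12 + X}$ ($n{\left(C,X \right)} = \frac{6 + X}{12 + X} X = \frac{X \left(6 + X\right)}{12 + X}$)
$n{\left(A{\left(3,-8 \right)},-366 \right)} - 172448 = - \frac{366 \left(6 - 366\right)}{12 - 366} - 172448 = \left(-366\right) \frac{1}{-354} \left(-360\right) - 172448 = \left(-366\right) \left(- \frac{1}{354}\right) \left(-360\right) - 172448 = - \frac{21960}{59} - 172448 = - \frac{10196392}{59}$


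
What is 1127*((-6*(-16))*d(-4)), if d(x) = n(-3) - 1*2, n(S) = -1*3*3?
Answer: -1190112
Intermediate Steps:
n(S) = -9 (n(S) = -3*3 = -9)
d(x) = -11 (d(x) = -9 - 1*2 = -9 - 2 = -11)
1127*((-6*(-16))*d(-4)) = 1127*(-6*(-16)*(-11)) = 1127*(96*(-11)) = 1127*(-1056) = -1190112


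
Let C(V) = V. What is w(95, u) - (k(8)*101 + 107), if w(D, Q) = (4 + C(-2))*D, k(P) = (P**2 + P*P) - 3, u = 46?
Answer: -12542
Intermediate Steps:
k(P) = -3 + 2*P**2 (k(P) = (P**2 + P**2) - 3 = 2*P**2 - 3 = -3 + 2*P**2)
w(D, Q) = 2*D (w(D, Q) = (4 - 2)*D = 2*D)
w(95, u) - (k(8)*101 + 107) = 2*95 - ((-3 + 2*8**2)*101 + 107) = 190 - ((-3 + 2*64)*101 + 107) = 190 - ((-3 + 128)*101 + 107) = 190 - (125*101 + 107) = 190 - (12625 + 107) = 190 - 1*12732 = 190 - 12732 = -12542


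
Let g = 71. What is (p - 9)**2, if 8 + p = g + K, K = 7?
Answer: 3721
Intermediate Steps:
p = 70 (p = -8 + (71 + 7) = -8 + 78 = 70)
(p - 9)**2 = (70 - 9)**2 = 61**2 = 3721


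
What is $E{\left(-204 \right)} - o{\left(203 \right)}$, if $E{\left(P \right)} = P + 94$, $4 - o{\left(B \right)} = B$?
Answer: $89$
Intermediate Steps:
$o{\left(B \right)} = 4 - B$
$E{\left(P \right)} = 94 + P$
$E{\left(-204 \right)} - o{\left(203 \right)} = \left(94 - 204\right) - \left(4 - 203\right) = -110 - \left(4 - 203\right) = -110 - -199 = -110 + 199 = 89$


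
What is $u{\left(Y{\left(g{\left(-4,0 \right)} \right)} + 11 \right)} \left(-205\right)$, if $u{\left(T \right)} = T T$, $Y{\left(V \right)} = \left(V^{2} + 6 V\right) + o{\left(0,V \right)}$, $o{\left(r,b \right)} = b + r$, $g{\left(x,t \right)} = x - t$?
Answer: $-205$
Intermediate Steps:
$Y{\left(V \right)} = V^{2} + 7 V$ ($Y{\left(V \right)} = \left(V^{2} + 6 V\right) + \left(V + 0\right) = \left(V^{2} + 6 V\right) + V = V^{2} + 7 V$)
$u{\left(T \right)} = T^{2}$
$u{\left(Y{\left(g{\left(-4,0 \right)} \right)} + 11 \right)} \left(-205\right) = \left(\left(-4 - 0\right) \left(7 - 4\right) + 11\right)^{2} \left(-205\right) = \left(\left(-4 + 0\right) \left(7 + \left(-4 + 0\right)\right) + 11\right)^{2} \left(-205\right) = \left(- 4 \left(7 - 4\right) + 11\right)^{2} \left(-205\right) = \left(\left(-4\right) 3 + 11\right)^{2} \left(-205\right) = \left(-12 + 11\right)^{2} \left(-205\right) = \left(-1\right)^{2} \left(-205\right) = 1 \left(-205\right) = -205$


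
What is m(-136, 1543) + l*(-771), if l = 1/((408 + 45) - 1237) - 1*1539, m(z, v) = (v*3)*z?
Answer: 436708371/784 ≈ 5.5703e+5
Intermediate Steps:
m(z, v) = 3*v*z (m(z, v) = (3*v)*z = 3*v*z)
l = -1206577/784 (l = 1/(453 - 1237) - 1539 = 1/(-784) - 1539 = -1/784 - 1539 = -1206577/784 ≈ -1539.0)
m(-136, 1543) + l*(-771) = 3*1543*(-136) - 1206577/784*(-771) = -629544 + 930270867/784 = 436708371/784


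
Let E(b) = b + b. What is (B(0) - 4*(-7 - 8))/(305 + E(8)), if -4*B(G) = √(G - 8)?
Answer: 20/107 - I*√2/642 ≈ 0.18692 - 0.0022028*I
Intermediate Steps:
E(b) = 2*b
B(G) = -√(-8 + G)/4 (B(G) = -√(G - 8)/4 = -√(-8 + G)/4)
(B(0) - 4*(-7 - 8))/(305 + E(8)) = (-√(-8 + 0)/4 - 4*(-7 - 8))/(305 + 2*8) = (-I*√2/2 - 4*(-15))/(305 + 16) = (-I*√2/2 + 60)/321 = (-I*√2/2 + 60)*(1/321) = (60 - I*√2/2)*(1/321) = 20/107 - I*√2/642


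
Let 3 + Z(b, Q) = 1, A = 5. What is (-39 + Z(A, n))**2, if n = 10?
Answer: 1681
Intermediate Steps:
Z(b, Q) = -2 (Z(b, Q) = -3 + 1 = -2)
(-39 + Z(A, n))**2 = (-39 - 2)**2 = (-41)**2 = 1681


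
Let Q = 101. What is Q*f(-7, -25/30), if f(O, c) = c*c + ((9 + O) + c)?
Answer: 6767/36 ≈ 187.97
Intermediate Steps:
f(O, c) = 9 + O + c + c² (f(O, c) = c² + (9 + O + c) = 9 + O + c + c²)
Q*f(-7, -25/30) = 101*(9 - 7 - 25/30 + (-25/30)²) = 101*(9 - 7 - 25*1/30 + (-25*1/30)²) = 101*(9 - 7 - ⅚ + (-⅚)²) = 101*(9 - 7 - ⅚ + 25/36) = 101*(67/36) = 6767/36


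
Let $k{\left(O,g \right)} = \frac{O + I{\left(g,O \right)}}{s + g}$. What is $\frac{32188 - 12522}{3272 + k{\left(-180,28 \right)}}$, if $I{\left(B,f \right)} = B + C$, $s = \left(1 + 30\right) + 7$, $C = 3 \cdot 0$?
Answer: $\frac{324489}{53950} \approx 6.0146$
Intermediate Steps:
$C = 0$
$s = 38$ ($s = 31 + 7 = 38$)
$I{\left(B,f \right)} = B$ ($I{\left(B,f \right)} = B + 0 = B$)
$k{\left(O,g \right)} = \frac{O + g}{38 + g}$
$\frac{32188 - 12522}{3272 + k{\left(-180,28 \right)}} = \frac{32188 - 12522}{3272 + \frac{-180 + 28}{38 + 28}} = \frac{19666}{3272 + \frac{1}{66} \left(-152\right)} = \frac{19666}{3272 - \frac{76}{33}} = \frac{19666}{\frac{107900}{33}} = 19666 \cdot \frac{33}{107900} = \frac{324489}{53950}$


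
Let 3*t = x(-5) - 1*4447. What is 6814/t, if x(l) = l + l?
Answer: -20442/4457 ≈ -4.5865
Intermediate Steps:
x(l) = 2*l
t = -4457/3 (t = (2*(-5) - 1*4447)/3 = (-10 - 4447)/3 = (⅓)*(-4457) = -4457/3 ≈ -1485.7)
6814/t = 6814/(-4457/3) = 6814*(-3/4457) = -20442/4457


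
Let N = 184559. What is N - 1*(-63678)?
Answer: 248237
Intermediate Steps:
N - 1*(-63678) = 184559 - 1*(-63678) = 184559 + 63678 = 248237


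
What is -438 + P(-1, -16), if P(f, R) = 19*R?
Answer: -742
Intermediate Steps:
-438 + P(-1, -16) = -438 + 19*(-16) = -438 - 304 = -742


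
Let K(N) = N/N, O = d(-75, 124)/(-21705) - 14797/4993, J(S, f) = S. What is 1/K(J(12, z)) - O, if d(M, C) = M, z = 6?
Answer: 28611165/7224871 ≈ 3.9601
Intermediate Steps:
O = -21386294/7224871 (O = -75/(-21705) - 14797/4993 = -75*(-1/21705) - 14797*1/4993 = 5/1447 - 14797/4993 = -21386294/7224871 ≈ -2.9601)
K(N) = 1
1/K(J(12, z)) - O = 1/1 - 1*(-21386294/7224871) = 1 + 21386294/7224871 = 28611165/7224871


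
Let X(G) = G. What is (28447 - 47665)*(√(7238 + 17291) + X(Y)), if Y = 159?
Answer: -3055662 - 19218*√24529 ≈ -6.0655e+6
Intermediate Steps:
(28447 - 47665)*(√(7238 + 17291) + X(Y)) = (28447 - 47665)*(√(7238 + 17291) + 159) = -19218*(√24529 + 159) = -19218*(159 + √24529) = -3055662 - 19218*√24529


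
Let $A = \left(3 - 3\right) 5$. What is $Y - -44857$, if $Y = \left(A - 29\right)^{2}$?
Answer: $45698$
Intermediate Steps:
$A = 0$ ($A = 0 \cdot 5 = 0$)
$Y = 841$ ($Y = \left(0 - 29\right)^{2} = \left(-29\right)^{2} = 841$)
$Y - -44857 = 841 - -44857 = 841 + 44857 = 45698$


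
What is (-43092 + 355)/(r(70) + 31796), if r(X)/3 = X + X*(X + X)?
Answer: -42737/61406 ≈ -0.69597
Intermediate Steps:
r(X) = 3*X + 6*X² (r(X) = 3*(X + X*(X + X)) = 3*(X + X*(2*X)) = 3*(X + 2*X²) = 3*X + 6*X²)
(-43092 + 355)/(r(70) + 31796) = (-43092 + 355)/(3*70*(1 + 2*70) + 31796) = -42737/(3*70*(1 + 140) + 31796) = -42737/(3*70*141 + 31796) = -42737/(29610 + 31796) = -42737/61406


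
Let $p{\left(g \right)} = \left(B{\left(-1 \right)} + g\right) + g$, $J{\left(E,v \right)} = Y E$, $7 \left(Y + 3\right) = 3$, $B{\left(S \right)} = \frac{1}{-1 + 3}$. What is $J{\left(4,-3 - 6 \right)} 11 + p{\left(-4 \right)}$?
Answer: $- \frac{1689}{14} \approx -120.64$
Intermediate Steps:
$B{\left(S \right)} = \frac{1}{2}$
$Y = - \frac{18}{7}$ ($Y = -3 + \frac{1}{7} \cdot 3 = -3 + \frac{3}{7} = - \frac{18}{7} \approx -2.5714$)
$J{\left(E,v \right)} = - \frac{18 E}{7}$
$p{\left(g \right)} = \frac{1}{2} + 2 g$ ($p{\left(g \right)} = \left(\frac{1}{2} + g\right) + g = \frac{1}{2} + 2 g$)
$J{\left(4,-3 - 6 \right)} 11 + p{\left(-4 \right)} = \left(- \frac{18}{7}\right) 4 \cdot 11 + \left(\frac{1}{2} + 2 \left(-4\right)\right) = \left(- \frac{72}{7}\right) 11 + \left(\frac{1}{2} - 8\right) = - \frac{792}{7} - \frac{15}{2} = - \frac{1689}{14}$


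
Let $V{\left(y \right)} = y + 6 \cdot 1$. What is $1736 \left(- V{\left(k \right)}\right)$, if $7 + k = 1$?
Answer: $0$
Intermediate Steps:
$k = -6$ ($k = -7 + 1 = -6$)
$V{\left(y \right)} = 6 + y$ ($V{\left(y \right)} = y + 6 = 6 + y$)
$1736 \left(- V{\left(k \right)}\right) = 1736 \left(- (6 - 6)\right) = 1736 \left(\left(-1\right) 0\right) = 1736 \cdot 0 = 0$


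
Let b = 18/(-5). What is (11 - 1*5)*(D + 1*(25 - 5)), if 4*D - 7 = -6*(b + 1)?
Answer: 1539/10 ≈ 153.90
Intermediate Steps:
b = -18/5 (b = 18*(-⅕) = -18/5 ≈ -3.6000)
D = 113/20 (D = 7/4 + (-6*(-18/5 + 1))/4 = 7/4 + (-6*(-13/5))/4 = 7/4 + (¼)*(78/5) = 7/4 + 39/10 = 113/20 ≈ 5.6500)
(11 - 1*5)*(D + 1*(25 - 5)) = (11 - 1*5)*(113/20 + 1*(25 - 5)) = (11 - 5)*(113/20 + 1*20) = 6*(113/20 + 20) = 6*(513/20) = 1539/10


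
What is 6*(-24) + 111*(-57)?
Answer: -6471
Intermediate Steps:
6*(-24) + 111*(-57) = -144 - 6327 = -6471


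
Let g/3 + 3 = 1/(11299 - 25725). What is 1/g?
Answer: -14426/129837 ≈ -0.11111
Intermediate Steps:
g = -129837/14426 (g = -9 + 3/(11299 - 25725) = -9 + 3/(-14426) = -9 + 3*(-1/14426) = -9 - 3/14426 = -129837/14426 ≈ -9.0002)
1/g = 1/(-129837/14426) = -14426/129837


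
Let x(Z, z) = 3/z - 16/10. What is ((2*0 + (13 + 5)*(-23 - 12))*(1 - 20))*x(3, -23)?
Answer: -476406/23 ≈ -20713.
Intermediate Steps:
x(Z, z) = -8/5 + 3/z (x(Z, z) = 3/z - 16*1/10 = 3/z - 8/5 = -8/5 + 3/z)
((2*0 + (13 + 5)*(-23 - 12))*(1 - 20))*x(3, -23) = ((2*0 + (13 + 5)*(-23 - 12))*(1 - 20))*(-8/5 + 3/(-23)) = ((0 + 18*(-35))*(-19))*(-8/5 + 3*(-1/23)) = ((0 - 630)*(-19))*(-8/5 - 3/23) = -630*(-19)*(-199/115) = 11970*(-199/115) = -476406/23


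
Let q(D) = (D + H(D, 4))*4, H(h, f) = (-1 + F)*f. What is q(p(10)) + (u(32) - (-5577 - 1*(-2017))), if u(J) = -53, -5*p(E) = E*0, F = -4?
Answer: 3427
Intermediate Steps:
p(E) = 0 (p(E) = -E*0/5 = -⅕*0 = 0)
H(h, f) = -5*f (H(h, f) = (-1 - 4)*f = -5*f)
q(D) = -80 + 4*D (q(D) = (D - 5*4)*4 = (D - 20)*4 = (-20 + D)*4 = -80 + 4*D)
q(p(10)) + (u(32) - (-5577 - 1*(-2017))) = (-80 + 4*0) + (-53 - (-5577 - 1*(-2017))) = (-80 + 0) + (-53 - (-5577 + 2017)) = -80 + (-53 - 1*(-3560)) = -80 + (-53 + 3560) = -80 + 3507 = 3427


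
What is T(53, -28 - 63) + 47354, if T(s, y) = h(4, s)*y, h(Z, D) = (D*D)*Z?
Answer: -975122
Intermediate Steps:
h(Z, D) = Z*D² (h(Z, D) = D²*Z = Z*D²)
T(s, y) = 4*y*s² (T(s, y) = (4*s²)*y = 4*y*s²)
T(53, -28 - 63) + 47354 = 4*(-28 - 63)*53² + 47354 = 4*(-91)*2809 + 47354 = -1022476 + 47354 = -975122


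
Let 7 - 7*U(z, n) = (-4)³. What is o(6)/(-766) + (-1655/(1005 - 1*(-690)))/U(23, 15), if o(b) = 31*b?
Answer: -3125828/9218427 ≈ -0.33908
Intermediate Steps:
U(z, n) = 71/7 (U(z, n) = 1 - ⅐*(-4)³ = 1 - ⅐*(-64) = 1 + 64/7 = 71/7)
o(6)/(-766) + (-1655/(1005 - 1*(-690)))/U(23, 15) = (31*6)/(-766) + (-1655/(1005 - 1*(-690)))/(71/7) = 186*(-1/766) - 1655/(1005 + 690)*(7/71) = -93/383 - 1655/1695*(7/71) = -93/383 - 1655*1/1695*(7/71) = -93/383 - 331/339*7/71 = -93/383 - 2317/24069 = -3125828/9218427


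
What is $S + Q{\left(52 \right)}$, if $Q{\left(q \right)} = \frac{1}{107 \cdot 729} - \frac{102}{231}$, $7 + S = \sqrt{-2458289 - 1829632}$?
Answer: $- \frac{44695642}{6006231} + i \sqrt{4287921} \approx -7.4415 + 2070.7 i$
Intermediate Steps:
$S = -7 + i \sqrt{4287921}$ ($S = -7 + \sqrt{-2458289 - 1829632} = -7 + \sqrt{-4287921} = -7 + i \sqrt{4287921} \approx -7.0 + 2070.7 i$)
$Q{\left(q \right)} = - \frac{2652025}{6006231}$ ($Q{\left(q \right)} = \frac{1}{107} \cdot \frac{1}{729} - \frac{34}{77} = \frac{1}{78003} - \frac{34}{77} = - \frac{2652025}{6006231}$)
$S + Q{\left(52 \right)} = \left(-7 + i \sqrt{4287921}\right) - \frac{2652025}{6006231} = - \frac{44695642}{6006231} + i \sqrt{4287921}$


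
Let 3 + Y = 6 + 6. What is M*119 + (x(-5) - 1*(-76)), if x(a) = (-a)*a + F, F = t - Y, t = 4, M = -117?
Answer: -13877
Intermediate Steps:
Y = 9 (Y = -3 + (6 + 6) = -3 + 12 = 9)
F = -5 (F = 4 - 1*9 = 4 - 9 = -5)
x(a) = -5 - a² (x(a) = (-a)*a - 5 = -a² - 5 = -5 - a²)
M*119 + (x(-5) - 1*(-76)) = -117*119 + ((-5 - 1*(-5)²) - 1*(-76)) = -13923 + ((-5 - 1*25) + 76) = -13923 + ((-5 - 25) + 76) = -13923 + (-30 + 76) = -13923 + 46 = -13877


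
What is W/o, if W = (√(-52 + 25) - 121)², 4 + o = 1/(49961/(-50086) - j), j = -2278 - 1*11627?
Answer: -5088564614783/1392766695 + 84263900149*I*√3/464255565 ≈ -3653.6 + 314.37*I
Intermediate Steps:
j = -13905 (j = -2278 - 11627 = -13905)
o = -2785533390/696395869 (o = -4 + 1/(49961/(-50086) - 1*(-13905)) = -4 + 1/(49961*(-1/50086) + 13905) = -4 + 1/(-49961/50086 + 13905) = -4 + 1/(696395869/50086) = -4 + 50086/696395869 = -2785533390/696395869 ≈ -3.9999)
W = (-121 + 3*I*√3)² (W = (√(-27) - 121)² = (3*I*√3 - 121)² = (-121 + 3*I*√3)² ≈ 14614.0 - 1257.5*I)
W/o = (14614 - 726*I*√3)/(-2785533390/696395869) = (14614 - 726*I*√3)*(-696395869/2785533390) = -5088564614783/1392766695 + 84263900149*I*√3/464255565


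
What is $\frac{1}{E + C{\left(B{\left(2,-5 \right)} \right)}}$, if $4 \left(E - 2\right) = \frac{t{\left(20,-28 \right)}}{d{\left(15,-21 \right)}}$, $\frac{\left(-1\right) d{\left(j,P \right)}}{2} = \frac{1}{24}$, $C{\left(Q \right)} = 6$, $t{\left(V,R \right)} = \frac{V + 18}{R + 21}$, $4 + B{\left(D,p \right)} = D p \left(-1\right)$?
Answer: $\frac{7}{170} \approx 0.041176$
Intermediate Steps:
$B{\left(D,p \right)} = -4 - D p$ ($B{\left(D,p \right)} = -4 + D p \left(-1\right) = -4 - D p$)
$t{\left(V,R \right)} = \frac{18 + V}{21 + R}$
$d{\left(j,P \right)} = - \frac{1}{12}$ ($d{\left(j,P \right)} = - \frac{2}{24} = \left(-2\right) \frac{1}{24} = - \frac{1}{12}$)
$E = \frac{128}{7}$ ($E = 2 + \frac{\frac{18 + 20}{21 - 28} \frac{1}{- \frac{1}{12}}}{4} = 2 + \frac{\frac{1}{-7} \cdot 38 \left(-12\right)}{4} = 2 + \frac{\left(- \frac{1}{7}\right) 38 \left(-12\right)}{4} = 2 + \frac{\left(- \frac{38}{7}\right) \left(-12\right)}{4} = 2 + \frac{1}{4} \cdot \frac{456}{7} = 2 + \frac{114}{7} = \frac{128}{7} \approx 18.286$)
$\frac{1}{E + C{\left(B{\left(2,-5 \right)} \right)}} = \frac{1}{\frac{128}{7} + 6} = \frac{1}{\frac{170}{7}} = \frac{7}{170}$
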